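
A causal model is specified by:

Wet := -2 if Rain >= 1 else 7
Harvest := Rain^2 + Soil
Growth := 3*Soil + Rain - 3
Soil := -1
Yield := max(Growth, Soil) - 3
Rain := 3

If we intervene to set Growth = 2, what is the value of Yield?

-1

Intervening sets Growth = 2 and removes its equation (Growth := 3*Soil + Rain - 3).
Yield = max(Growth, Soil) - 3  [with Growth=2, Soil=-1]  = -1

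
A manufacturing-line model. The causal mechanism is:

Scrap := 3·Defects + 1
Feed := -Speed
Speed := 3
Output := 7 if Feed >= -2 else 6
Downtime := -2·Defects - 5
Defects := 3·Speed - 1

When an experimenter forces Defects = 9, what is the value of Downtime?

The intervention breaks the incoming arrows to Defects: Defects := 3·Speed - 1 no longer applies, and Defects = 9.
Downtime = -2·Defects - 5  [with Defects=9]  = -23

-23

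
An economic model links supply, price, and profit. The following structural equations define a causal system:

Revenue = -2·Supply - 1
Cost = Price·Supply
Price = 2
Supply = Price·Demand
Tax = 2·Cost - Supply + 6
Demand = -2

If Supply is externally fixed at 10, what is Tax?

36

The intervention breaks the incoming arrows to Supply: Supply = Price·Demand no longer applies, and Supply = 10.
Cost = Price·Supply  [with Price=2, Supply=10]  = 20
Tax = 2·Cost - Supply + 6  [with Cost=20, Supply=10]  = 36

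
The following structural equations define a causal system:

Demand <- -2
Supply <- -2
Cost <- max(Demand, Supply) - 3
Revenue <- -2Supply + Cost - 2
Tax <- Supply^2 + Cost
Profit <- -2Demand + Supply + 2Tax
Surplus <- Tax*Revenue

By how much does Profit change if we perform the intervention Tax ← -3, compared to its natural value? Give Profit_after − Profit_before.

-4

The intervention breaks the incoming arrows to Tax: Tax <- Supply^2 + Cost no longer applies, and Tax = -3.
Profit = -2Demand + Supply + 2Tax  [with Demand=-2, Supply=-2, Tax=-3]  = -4
Without intervention: Cost = max(Demand, Supply) - 3  [with Demand=-2, Supply=-2]  = -5; Tax = Supply^2 + Cost  [with Supply=-2, Cost=-5]  = -1; Profit = -2Demand + Supply + 2Tax  [with Demand=-2, Supply=-2, Tax=-1]  = 0.
Change = -4 − 0 = -4.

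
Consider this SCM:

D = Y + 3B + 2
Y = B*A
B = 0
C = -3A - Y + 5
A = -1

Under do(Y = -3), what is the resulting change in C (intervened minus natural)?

3

The intervention breaks the incoming arrows to Y: Y = B*A no longer applies, and Y = -3.
C = -3A - Y + 5  [with A=-1, Y=-3]  = 11
Without intervention: Y = B*A  [with B=0, A=-1]  = 0; C = -3A - Y + 5  [with A=-1, Y=0]  = 8.
Change = 11 − 8 = 3.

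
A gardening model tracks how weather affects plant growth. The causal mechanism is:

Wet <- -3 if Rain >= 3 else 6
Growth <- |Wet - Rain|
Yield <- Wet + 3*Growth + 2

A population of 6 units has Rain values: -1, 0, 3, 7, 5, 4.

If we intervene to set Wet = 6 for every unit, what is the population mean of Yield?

18

Every unit gets Wet=6 under the intervention. Yield values become 29, 26, 17, 11, 11, 14; E[Yield|do(Wet=6)] = 18.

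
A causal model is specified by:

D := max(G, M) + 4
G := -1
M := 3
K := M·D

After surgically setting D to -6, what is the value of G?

Under do(D=-6), the mechanism D := max(G, M) + 4 is discarded; D is fixed at -6.
Since G is not a descendant of the intervened variable, it is unaffected.

-1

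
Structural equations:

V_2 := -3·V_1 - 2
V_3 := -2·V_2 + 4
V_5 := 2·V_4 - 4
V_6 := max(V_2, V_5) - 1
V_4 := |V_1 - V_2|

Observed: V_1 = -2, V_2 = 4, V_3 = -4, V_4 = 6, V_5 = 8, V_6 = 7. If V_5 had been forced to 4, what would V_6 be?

3

The intervention breaks the incoming arrows to V_5: V_5 := 2·V_4 - 4 no longer applies, and V_5 = 4.
V_2 = -3·V_1 - 2  [with V_1=-2]  = 4
V_6 = max(V_2, V_5) - 1  [with V_2=4, V_5=4]  = 3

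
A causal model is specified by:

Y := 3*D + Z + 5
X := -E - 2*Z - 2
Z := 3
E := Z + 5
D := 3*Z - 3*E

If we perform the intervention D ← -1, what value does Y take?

The intervention breaks the incoming arrows to D: D := 3*Z - 3*E no longer applies, and D = -1.
Y = 3*D + Z + 5  [with D=-1, Z=3]  = 5

5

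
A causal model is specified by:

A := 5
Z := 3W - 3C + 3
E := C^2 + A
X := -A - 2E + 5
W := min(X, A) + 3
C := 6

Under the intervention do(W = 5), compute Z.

0

The intervention breaks the incoming arrows to W: W := min(X, A) + 3 no longer applies, and W = 5.
Z = 3W - 3C + 3  [with W=5, C=6]  = 0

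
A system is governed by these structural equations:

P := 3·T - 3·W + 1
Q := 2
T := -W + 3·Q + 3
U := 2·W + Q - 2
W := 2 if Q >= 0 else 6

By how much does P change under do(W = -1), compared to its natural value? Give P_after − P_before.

18

do(W=-1) replaces the equation W := 2 if Q >= 0 else 6 with the constant W = -1.
T = -W + 3·Q + 3  [with W=-1, Q=2]  = 10
P = 3·T - 3·W + 1  [with T=10, W=-1]  = 34
Without intervention: W = 2 if Q >= 0 else 6  [with Q=2]  = 2; T = -W + 3·Q + 3  [with W=2, Q=2]  = 7; P = 3·T - 3·W + 1  [with T=7, W=2]  = 16.
Change = 34 − 16 = 18.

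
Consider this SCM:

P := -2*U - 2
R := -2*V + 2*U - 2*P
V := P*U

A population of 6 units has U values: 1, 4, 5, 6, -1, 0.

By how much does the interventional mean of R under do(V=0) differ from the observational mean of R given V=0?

The intervention sets V=0 in all 6 units regardless of U. Recomputing R per unit gives 10, 28, 34, 40, -2, 4; average 19.
Conditioning on V=0 selects the 2 unit(s) with U ∈ {-1, 0}. Their R values: -2, 4. Mean = 1.
Difference = 19 − 1 = 18.

18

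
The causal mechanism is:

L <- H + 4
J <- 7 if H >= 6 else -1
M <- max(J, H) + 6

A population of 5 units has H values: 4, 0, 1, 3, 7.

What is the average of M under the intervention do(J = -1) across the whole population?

9

The intervention sets J=-1 in all 5 units regardless of H. Recomputing M per unit gives 10, 6, 7, 9, 13; average 9.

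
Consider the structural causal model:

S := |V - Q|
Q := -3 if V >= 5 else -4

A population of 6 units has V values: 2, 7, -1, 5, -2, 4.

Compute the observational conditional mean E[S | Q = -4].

E[S|Q=-4] averages over only the 4 units with Q=-4 (V = 2, -1, -2, 4): S = 6, 3, 2, 8, mean 4.75.

4.75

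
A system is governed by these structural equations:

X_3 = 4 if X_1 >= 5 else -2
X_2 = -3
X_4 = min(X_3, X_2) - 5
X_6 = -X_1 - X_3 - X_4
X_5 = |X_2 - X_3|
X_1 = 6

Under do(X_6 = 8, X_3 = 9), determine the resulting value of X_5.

Under do(X_6 = 8, X_3 = 9), each intervened variable's structural equation is replaced by its fixed value.
X_5 = |X_2 - X_3|  [with X_2=-3, X_3=9]  = 12

12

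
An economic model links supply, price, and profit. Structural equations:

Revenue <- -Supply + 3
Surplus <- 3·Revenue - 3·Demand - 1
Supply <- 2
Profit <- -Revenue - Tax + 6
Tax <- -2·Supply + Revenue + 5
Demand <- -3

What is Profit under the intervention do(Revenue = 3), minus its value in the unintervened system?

do(Revenue=3) replaces the equation Revenue <- -Supply + 3 with the constant Revenue = 3.
Tax = -2·Supply + Revenue + 5  [with Supply=2, Revenue=3]  = 4
Profit = -Revenue - Tax + 6  [with Revenue=3, Tax=4]  = -1
Without intervention: Revenue = -Supply + 3  [with Supply=2]  = 1; Tax = -2·Supply + Revenue + 5  [with Supply=2, Revenue=1]  = 2; Profit = -Revenue - Tax + 6  [with Revenue=1, Tax=2]  = 3.
Change = -1 − 3 = -4.

-4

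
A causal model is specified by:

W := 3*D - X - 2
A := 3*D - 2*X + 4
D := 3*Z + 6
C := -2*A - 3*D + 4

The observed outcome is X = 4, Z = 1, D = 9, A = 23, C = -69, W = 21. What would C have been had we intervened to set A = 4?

-31

Intervening sets A = 4 and removes its equation (A := 3*D - 2*X + 4).
D = 3*Z + 6  [with Z=1]  = 9
C = -2*A - 3*D + 4  [with A=4, D=9]  = -31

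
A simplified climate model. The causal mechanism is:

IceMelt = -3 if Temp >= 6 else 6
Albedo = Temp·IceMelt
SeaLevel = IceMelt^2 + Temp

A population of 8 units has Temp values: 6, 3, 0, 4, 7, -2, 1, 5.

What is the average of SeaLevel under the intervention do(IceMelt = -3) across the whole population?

Every unit gets IceMelt=-3 under the intervention. SeaLevel values become 15, 12, 9, 13, 16, 7, 10, 14; E[SeaLevel|do(IceMelt=-3)] = 12.

12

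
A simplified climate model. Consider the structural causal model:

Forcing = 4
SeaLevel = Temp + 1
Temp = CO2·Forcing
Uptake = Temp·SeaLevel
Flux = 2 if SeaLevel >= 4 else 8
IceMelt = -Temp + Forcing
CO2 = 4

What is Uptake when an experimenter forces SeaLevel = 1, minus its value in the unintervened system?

Under do(SeaLevel=1), the mechanism SeaLevel = Temp + 1 is discarded; SeaLevel is fixed at 1.
Temp = CO2·Forcing  [with CO2=4, Forcing=4]  = 16
Uptake = Temp·SeaLevel  [with Temp=16, SeaLevel=1]  = 16
Without intervention: Temp = CO2·Forcing  [with CO2=4, Forcing=4]  = 16; SeaLevel = Temp + 1  [with Temp=16]  = 17; Uptake = Temp·SeaLevel  [with Temp=16, SeaLevel=17]  = 272.
Change = 16 − 272 = -256.

-256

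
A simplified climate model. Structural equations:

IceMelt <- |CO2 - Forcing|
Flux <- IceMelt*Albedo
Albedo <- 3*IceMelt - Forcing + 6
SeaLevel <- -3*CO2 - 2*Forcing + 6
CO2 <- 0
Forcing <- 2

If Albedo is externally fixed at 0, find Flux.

Under do(Albedo=0), the mechanism Albedo <- 3*IceMelt - Forcing + 6 is discarded; Albedo is fixed at 0.
IceMelt = |CO2 - Forcing|  [with CO2=0, Forcing=2]  = 2
Flux = IceMelt*Albedo  [with IceMelt=2, Albedo=0]  = 0

0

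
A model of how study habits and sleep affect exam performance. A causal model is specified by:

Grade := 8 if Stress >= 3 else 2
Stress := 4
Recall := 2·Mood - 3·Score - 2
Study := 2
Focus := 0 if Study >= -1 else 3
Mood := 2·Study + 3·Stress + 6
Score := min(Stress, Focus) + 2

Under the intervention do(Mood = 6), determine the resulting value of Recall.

The intervention breaks the incoming arrows to Mood: Mood := 2·Study + 3·Stress + 6 no longer applies, and Mood = 6.
Focus = 0 if Study >= -1 else 3  [with Study=2]  = 0
Score = min(Stress, Focus) + 2  [with Stress=4, Focus=0]  = 2
Recall = 2·Mood - 3·Score - 2  [with Mood=6, Score=2]  = 4

4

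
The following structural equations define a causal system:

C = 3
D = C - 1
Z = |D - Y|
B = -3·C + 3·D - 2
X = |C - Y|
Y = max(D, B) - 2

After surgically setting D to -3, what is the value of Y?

Under do(D=-3), the mechanism D = C - 1 is discarded; D is fixed at -3.
B = -3·C + 3·D - 2  [with C=3, D=-3]  = -20
Y = max(D, B) - 2  [with D=-3, B=-20]  = -5

-5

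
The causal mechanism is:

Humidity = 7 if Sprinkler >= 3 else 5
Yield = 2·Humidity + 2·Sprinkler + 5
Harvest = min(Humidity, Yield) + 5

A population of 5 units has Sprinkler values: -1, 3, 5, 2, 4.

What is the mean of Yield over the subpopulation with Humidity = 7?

Conditioning on Humidity=7 selects the 3 unit(s) with Sprinkler ∈ {3, 5, 4}. Their Yield values: 25, 29, 27. Mean = 27.

27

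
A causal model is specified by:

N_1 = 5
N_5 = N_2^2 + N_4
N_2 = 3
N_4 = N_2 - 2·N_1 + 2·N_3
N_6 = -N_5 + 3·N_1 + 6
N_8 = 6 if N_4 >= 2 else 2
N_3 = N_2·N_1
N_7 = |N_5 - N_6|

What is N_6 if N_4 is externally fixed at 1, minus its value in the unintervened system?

22

Under do(N_4=1), the mechanism N_4 = N_2 - 2·N_1 + 2·N_3 is discarded; N_4 is fixed at 1.
N_5 = N_2^2 + N_4  [with N_2=3, N_4=1]  = 10
N_6 = -N_5 + 3·N_1 + 6  [with N_5=10, N_1=5]  = 11
Without intervention: N_3 = N_2·N_1  [with N_2=3, N_1=5]  = 15; N_4 = N_2 - 2·N_1 + 2·N_3  [with N_2=3, N_1=5, N_3=15]  = 23; N_5 = N_2^2 + N_4  [with N_2=3, N_4=23]  = 32; N_6 = -N_5 + 3·N_1 + 6  [with N_5=32, N_1=5]  = -11.
Change = 11 − (-11) = 22.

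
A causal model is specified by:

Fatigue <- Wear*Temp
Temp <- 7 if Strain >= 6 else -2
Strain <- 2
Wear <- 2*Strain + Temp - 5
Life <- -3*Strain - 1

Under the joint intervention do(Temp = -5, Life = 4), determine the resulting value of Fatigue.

30

The joint intervention fixes Temp = -5, Life = 4, removing each variable's own equation.
Wear = 2*Strain + Temp - 5  [with Strain=2, Temp=-5]  = -6
Fatigue = Wear*Temp  [with Wear=-6, Temp=-5]  = 30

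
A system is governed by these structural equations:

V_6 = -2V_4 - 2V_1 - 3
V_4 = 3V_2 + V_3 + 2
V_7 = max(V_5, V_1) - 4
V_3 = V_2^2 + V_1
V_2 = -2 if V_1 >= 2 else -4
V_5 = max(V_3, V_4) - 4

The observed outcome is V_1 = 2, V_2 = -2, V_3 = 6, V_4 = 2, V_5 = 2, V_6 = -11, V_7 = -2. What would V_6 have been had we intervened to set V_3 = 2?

The intervention breaks the incoming arrows to V_3: V_3 = V_2^2 + V_1 no longer applies, and V_3 = 2.
V_2 = -2 if V_1 >= 2 else -4  [with V_1=2]  = -2
V_4 = 3V_2 + V_3 + 2  [with V_2=-2, V_3=2]  = -2
V_6 = -2V_4 - 2V_1 - 3  [with V_4=-2, V_1=2]  = -3

-3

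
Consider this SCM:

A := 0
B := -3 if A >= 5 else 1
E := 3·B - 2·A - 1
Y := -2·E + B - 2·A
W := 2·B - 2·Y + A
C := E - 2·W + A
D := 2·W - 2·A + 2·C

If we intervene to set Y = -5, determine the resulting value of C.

Under do(Y=-5), the mechanism Y := -2·E + B - 2·A is discarded; Y is fixed at -5.
B = -3 if A >= 5 else 1  [with A=0]  = 1
E = 3·B - 2·A - 1  [with B=1, A=0]  = 2
W = 2·B - 2·Y + A  [with B=1, Y=-5, A=0]  = 12
C = E - 2·W + A  [with E=2, W=12, A=0]  = -22

-22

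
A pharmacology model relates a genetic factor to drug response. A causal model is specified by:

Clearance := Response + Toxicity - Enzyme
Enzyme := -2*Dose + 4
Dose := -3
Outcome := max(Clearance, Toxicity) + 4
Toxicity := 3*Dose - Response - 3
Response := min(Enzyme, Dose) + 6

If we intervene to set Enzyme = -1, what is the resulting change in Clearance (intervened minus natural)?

11

do(Enzyme=-1) replaces the equation Enzyme := -2*Dose + 4 with the constant Enzyme = -1.
Response = min(Enzyme, Dose) + 6  [with Enzyme=-1, Dose=-3]  = 3
Toxicity = 3*Dose - Response - 3  [with Dose=-3, Response=3]  = -15
Clearance = Response + Toxicity - Enzyme  [with Response=3, Toxicity=-15, Enzyme=-1]  = -11
Without intervention: Enzyme = -2*Dose + 4  [with Dose=-3]  = 10; Response = min(Enzyme, Dose) + 6  [with Enzyme=10, Dose=-3]  = 3; Toxicity = 3*Dose - Response - 3  [with Dose=-3, Response=3]  = -15; Clearance = Response + Toxicity - Enzyme  [with Response=3, Toxicity=-15, Enzyme=10]  = -22.
Change = -11 − (-22) = 11.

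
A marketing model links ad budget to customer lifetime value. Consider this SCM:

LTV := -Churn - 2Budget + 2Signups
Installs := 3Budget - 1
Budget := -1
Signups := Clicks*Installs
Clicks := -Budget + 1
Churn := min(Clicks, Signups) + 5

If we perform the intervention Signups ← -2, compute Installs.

-4

Under do(Signups=-2), the mechanism Signups := Clicks*Installs is discarded; Signups is fixed at -2.
Since Installs is not a descendant of the intervened variable, it is unaffected.
Installs = 3Budget - 1  [with Budget=-1]  = -4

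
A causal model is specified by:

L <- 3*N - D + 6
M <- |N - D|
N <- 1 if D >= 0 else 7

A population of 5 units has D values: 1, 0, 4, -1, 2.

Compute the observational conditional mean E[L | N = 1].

Observing N=1 restricts to units where N's equation naturally yields 1: D ∈ {1, 0, 4, 2}. In that subpopulation L = 8, 9, 5, 7, mean 7.25.

7.25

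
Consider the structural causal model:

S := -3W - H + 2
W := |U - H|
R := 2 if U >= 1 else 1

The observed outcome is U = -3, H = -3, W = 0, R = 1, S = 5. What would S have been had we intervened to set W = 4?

-7

do(W=4) replaces the equation W := |U - H| with the constant W = 4.
S = -3W - H + 2  [with W=4, H=-3]  = -7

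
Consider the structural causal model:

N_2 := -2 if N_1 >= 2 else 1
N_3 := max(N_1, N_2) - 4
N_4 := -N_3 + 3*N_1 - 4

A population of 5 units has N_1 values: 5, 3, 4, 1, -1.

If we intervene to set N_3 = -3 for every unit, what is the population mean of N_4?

6.2

do(N_3=-3) breaks N_3's dependence on N_1. With N_3=-3 fixed, N_4 across the units is 14, 8, 11, 2, -4, mean 6.2.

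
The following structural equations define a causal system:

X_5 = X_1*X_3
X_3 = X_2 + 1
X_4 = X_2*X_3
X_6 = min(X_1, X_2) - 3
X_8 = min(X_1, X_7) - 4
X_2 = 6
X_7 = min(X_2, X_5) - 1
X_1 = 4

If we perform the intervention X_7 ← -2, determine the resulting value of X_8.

-6

do(X_7=-2) replaces the equation X_7 = min(X_2, X_5) - 1 with the constant X_7 = -2.
X_8 = min(X_1, X_7) - 4  [with X_1=4, X_7=-2]  = -6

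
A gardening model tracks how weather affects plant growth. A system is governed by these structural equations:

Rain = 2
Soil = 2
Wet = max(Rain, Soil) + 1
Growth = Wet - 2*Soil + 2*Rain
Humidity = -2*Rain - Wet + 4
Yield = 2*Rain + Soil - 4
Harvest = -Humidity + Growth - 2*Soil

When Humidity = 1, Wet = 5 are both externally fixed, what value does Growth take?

5

Under do(Humidity = 1, Wet = 5), each intervened variable's structural equation is replaced by its fixed value.
Growth = Wet - 2*Soil + 2*Rain  [with Wet=5, Soil=2, Rain=2]  = 5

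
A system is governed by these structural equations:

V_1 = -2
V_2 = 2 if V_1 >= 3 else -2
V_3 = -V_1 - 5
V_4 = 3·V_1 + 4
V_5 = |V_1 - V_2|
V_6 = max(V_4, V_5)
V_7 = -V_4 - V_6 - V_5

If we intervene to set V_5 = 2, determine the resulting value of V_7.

Under do(V_5=2), the mechanism V_5 = |V_1 - V_2| is discarded; V_5 is fixed at 2.
V_4 = 3·V_1 + 4  [with V_1=-2]  = -2
V_6 = max(V_4, V_5)  [with V_4=-2, V_5=2]  = 2
V_7 = -V_4 - V_6 - V_5  [with V_4=-2, V_6=2, V_5=2]  = -2

-2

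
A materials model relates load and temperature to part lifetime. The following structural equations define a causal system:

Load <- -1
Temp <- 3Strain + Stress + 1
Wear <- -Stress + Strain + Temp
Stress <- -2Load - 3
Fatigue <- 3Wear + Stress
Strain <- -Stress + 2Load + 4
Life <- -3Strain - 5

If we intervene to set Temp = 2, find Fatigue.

Under do(Temp=2), the mechanism Temp <- 3Strain + Stress + 1 is discarded; Temp is fixed at 2.
Stress = -2Load - 3  [with Load=-1]  = -1
Strain = -Stress + 2Load + 4  [with Stress=-1, Load=-1]  = 3
Wear = -Stress + Strain + Temp  [with Stress=-1, Strain=3, Temp=2]  = 6
Fatigue = 3Wear + Stress  [with Wear=6, Stress=-1]  = 17

17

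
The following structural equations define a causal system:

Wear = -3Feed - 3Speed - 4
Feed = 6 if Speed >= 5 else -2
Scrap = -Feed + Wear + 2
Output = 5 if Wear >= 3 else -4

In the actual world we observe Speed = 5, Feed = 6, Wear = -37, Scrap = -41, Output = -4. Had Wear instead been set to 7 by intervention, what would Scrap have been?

3

The intervention breaks the incoming arrows to Wear: Wear = -3Feed - 3Speed - 4 no longer applies, and Wear = 7.
Feed = 6 if Speed >= 5 else -2  [with Speed=5]  = 6
Scrap = -Feed + Wear + 2  [with Feed=6, Wear=7]  = 3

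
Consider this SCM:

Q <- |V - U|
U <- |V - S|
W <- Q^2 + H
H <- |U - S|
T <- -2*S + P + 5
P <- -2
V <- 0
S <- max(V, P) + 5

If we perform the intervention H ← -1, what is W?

24

do(H=-1) replaces the equation H <- |U - S| with the constant H = -1.
S = max(V, P) + 5  [with V=0, P=-2]  = 5
U = |V - S|  [with V=0, S=5]  = 5
Q = |V - U|  [with V=0, U=5]  = 5
W = Q^2 + H  [with Q=5, H=-1]  = 24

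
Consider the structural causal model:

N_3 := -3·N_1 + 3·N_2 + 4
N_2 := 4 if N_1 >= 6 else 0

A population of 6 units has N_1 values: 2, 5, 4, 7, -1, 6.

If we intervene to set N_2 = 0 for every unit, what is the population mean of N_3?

The intervention sets N_2=0 in all 6 units regardless of N_1. Recomputing N_3 per unit gives -2, -11, -8, -17, 7, -14; average -7.5.

-7.5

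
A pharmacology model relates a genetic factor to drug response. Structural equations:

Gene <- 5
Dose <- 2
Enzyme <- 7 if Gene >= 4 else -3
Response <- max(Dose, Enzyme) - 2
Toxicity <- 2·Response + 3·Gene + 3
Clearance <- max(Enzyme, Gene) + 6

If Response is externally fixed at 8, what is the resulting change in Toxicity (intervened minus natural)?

Intervening sets Response = 8 and removes its equation (Response <- max(Dose, Enzyme) - 2).
Toxicity = 2·Response + 3·Gene + 3  [with Response=8, Gene=5]  = 34
Without intervention: Enzyme = 7 if Gene >= 4 else -3  [with Gene=5]  = 7; Response = max(Dose, Enzyme) - 2  [with Dose=2, Enzyme=7]  = 5; Toxicity = 2·Response + 3·Gene + 3  [with Response=5, Gene=5]  = 28.
Change = 34 − 28 = 6.

6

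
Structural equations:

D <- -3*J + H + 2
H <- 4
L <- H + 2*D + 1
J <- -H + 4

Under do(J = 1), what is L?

11

Under do(J=1), the mechanism J <- -H + 4 is discarded; J is fixed at 1.
D = -3*J + H + 2  [with J=1, H=4]  = 3
L = H + 2*D + 1  [with H=4, D=3]  = 11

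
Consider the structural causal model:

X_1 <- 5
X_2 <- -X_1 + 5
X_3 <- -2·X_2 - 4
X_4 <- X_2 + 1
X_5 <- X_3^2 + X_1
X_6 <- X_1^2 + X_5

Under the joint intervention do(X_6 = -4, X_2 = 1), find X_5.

The joint intervention fixes X_6 = -4, X_2 = 1, removing each variable's own equation.
X_3 = -2·X_2 - 4  [with X_2=1]  = -6
X_5 = X_3^2 + X_1  [with X_3=-6, X_1=5]  = 41

41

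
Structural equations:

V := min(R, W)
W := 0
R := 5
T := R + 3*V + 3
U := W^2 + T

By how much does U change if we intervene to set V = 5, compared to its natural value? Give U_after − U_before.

do(V=5) replaces the equation V := min(R, W) with the constant V = 5.
T = R + 3*V + 3  [with R=5, V=5]  = 23
U = W^2 + T  [with W=0, T=23]  = 23
Without intervention: V = min(R, W)  [with R=5, W=0]  = 0; T = R + 3*V + 3  [with R=5, V=0]  = 8; U = W^2 + T  [with W=0, T=8]  = 8.
Change = 23 − 8 = 15.

15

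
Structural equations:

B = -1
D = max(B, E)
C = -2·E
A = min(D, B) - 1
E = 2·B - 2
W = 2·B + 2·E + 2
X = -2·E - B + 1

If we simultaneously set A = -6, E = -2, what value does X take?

6

Setting A = -6, E = -2 by intervention discards those variables' equations.
X = -2·E - B + 1  [with E=-2, B=-1]  = 6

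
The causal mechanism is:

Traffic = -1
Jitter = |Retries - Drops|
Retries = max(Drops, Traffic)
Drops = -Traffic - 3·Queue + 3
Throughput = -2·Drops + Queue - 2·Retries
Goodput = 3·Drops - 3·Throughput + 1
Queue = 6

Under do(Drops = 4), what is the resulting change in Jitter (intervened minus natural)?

do(Drops=4) replaces the equation Drops = -Traffic - 3·Queue + 3 with the constant Drops = 4.
Retries = max(Drops, Traffic)  [with Drops=4, Traffic=-1]  = 4
Jitter = |Retries - Drops|  [with Retries=4, Drops=4]  = 0
Without intervention: Drops = -Traffic - 3·Queue + 3  [with Traffic=-1, Queue=6]  = -14; Retries = max(Drops, Traffic)  [with Drops=-14, Traffic=-1]  = -1; Jitter = |Retries - Drops|  [with Retries=-1, Drops=-14]  = 13.
Change = 0 − 13 = -13.

-13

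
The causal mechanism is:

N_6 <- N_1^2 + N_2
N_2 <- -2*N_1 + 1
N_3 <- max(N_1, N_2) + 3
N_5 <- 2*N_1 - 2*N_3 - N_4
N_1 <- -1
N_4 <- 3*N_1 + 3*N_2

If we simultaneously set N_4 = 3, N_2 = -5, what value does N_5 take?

The joint intervention fixes N_4 = 3, N_2 = -5, removing each variable's own equation.
N_3 = max(N_1, N_2) + 3  [with N_1=-1, N_2=-5]  = 2
N_5 = 2*N_1 - 2*N_3 - N_4  [with N_1=-1, N_3=2, N_4=3]  = -9

-9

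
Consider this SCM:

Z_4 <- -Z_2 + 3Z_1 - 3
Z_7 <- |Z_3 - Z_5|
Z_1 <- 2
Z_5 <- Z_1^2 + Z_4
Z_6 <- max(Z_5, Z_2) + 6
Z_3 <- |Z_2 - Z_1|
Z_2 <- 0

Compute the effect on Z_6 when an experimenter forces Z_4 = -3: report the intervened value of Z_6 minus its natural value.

-6

Under do(Z_4=-3), the mechanism Z_4 <- -Z_2 + 3Z_1 - 3 is discarded; Z_4 is fixed at -3.
Z_5 = Z_1^2 + Z_4  [with Z_1=2, Z_4=-3]  = 1
Z_6 = max(Z_5, Z_2) + 6  [with Z_5=1, Z_2=0]  = 7
Without intervention: Z_4 = -Z_2 + 3Z_1 - 3  [with Z_2=0, Z_1=2]  = 3; Z_5 = Z_1^2 + Z_4  [with Z_1=2, Z_4=3]  = 7; Z_6 = max(Z_5, Z_2) + 6  [with Z_5=7, Z_2=0]  = 13.
Change = 7 − 13 = -6.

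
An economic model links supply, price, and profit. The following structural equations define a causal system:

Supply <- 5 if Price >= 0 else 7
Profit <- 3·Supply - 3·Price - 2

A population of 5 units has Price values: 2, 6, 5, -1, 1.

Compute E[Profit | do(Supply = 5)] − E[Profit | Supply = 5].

Under do(Supply=5), Supply's equation is replaced by Supply=5 for every unit. Per-unit Profit: 7, -5, -2, 16, 10. Mean = 5.2.
E[Profit|Supply=5] averages over only the 4 units with Supply=5 (Price = 2, 6, 5, 1): Profit = 7, -5, -2, 10, mean 2.5.
Difference = 5.2 − 2.5 = 2.7.

2.7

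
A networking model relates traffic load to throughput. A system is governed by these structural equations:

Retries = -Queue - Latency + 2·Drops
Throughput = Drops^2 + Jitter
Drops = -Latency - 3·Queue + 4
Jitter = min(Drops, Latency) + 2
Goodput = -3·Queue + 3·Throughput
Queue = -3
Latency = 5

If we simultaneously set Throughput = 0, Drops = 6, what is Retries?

Under do(Throughput = 0, Drops = 6), each intervened variable's structural equation is replaced by its fixed value.
Retries = -Queue - Latency + 2·Drops  [with Queue=-3, Latency=5, Drops=6]  = 10

10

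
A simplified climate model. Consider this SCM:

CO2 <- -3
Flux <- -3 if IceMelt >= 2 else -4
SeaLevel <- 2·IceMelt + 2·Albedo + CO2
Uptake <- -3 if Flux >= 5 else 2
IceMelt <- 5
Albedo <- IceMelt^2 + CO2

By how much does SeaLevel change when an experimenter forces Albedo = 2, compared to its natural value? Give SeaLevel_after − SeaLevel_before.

The intervention breaks the incoming arrows to Albedo: Albedo <- IceMelt^2 + CO2 no longer applies, and Albedo = 2.
SeaLevel = 2·IceMelt + 2·Albedo + CO2  [with IceMelt=5, Albedo=2, CO2=-3]  = 11
Without intervention: Albedo = IceMelt^2 + CO2  [with IceMelt=5, CO2=-3]  = 22; SeaLevel = 2·IceMelt + 2·Albedo + CO2  [with IceMelt=5, Albedo=22, CO2=-3]  = 51.
Change = 11 − 51 = -40.

-40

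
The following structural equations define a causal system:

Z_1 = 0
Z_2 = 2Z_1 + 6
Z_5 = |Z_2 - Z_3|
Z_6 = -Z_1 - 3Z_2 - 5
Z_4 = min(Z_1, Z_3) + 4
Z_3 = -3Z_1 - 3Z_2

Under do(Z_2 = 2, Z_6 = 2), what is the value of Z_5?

8

Setting Z_2 = 2, Z_6 = 2 by intervention discards those variables' equations.
Z_3 = -3Z_1 - 3Z_2  [with Z_1=0, Z_2=2]  = -6
Z_5 = |Z_2 - Z_3|  [with Z_2=2, Z_3=-6]  = 8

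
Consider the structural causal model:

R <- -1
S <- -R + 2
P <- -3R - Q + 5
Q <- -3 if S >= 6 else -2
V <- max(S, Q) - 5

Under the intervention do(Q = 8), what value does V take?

do(Q=8) replaces the equation Q <- -3 if S >= 6 else -2 with the constant Q = 8.
S = -R + 2  [with R=-1]  = 3
V = max(S, Q) - 5  [with S=3, Q=8]  = 3

3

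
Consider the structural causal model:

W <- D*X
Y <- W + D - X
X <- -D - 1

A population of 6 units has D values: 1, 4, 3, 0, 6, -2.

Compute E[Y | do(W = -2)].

3

Under do(W=-2), W's equation is replaced by W=-2 for every unit. Per-unit Y: 1, 7, 5, -1, 11, -5. Mean = 3.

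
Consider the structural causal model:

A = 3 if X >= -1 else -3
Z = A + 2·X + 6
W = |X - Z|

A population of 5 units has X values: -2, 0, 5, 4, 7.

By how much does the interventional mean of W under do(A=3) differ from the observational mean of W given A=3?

do(A=3) breaks A's dependence on X. With A=3 fixed, W across the units is 7, 9, 14, 13, 16, mean 11.8.
E[W|A=3] averages over only the 4 units with A=3 (X = 0, 5, 4, 7): W = 9, 14, 13, 16, mean 13.
Difference = 11.8 − 13 = -1.2.

-1.2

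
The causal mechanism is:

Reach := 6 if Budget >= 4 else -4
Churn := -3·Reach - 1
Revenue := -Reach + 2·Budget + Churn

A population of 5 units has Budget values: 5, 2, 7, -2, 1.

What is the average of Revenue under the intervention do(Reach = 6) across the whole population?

-19.8

The intervention sets Reach=6 in all 5 units regardless of Budget. Recomputing Revenue per unit gives -15, -21, -11, -29, -23; average -19.8.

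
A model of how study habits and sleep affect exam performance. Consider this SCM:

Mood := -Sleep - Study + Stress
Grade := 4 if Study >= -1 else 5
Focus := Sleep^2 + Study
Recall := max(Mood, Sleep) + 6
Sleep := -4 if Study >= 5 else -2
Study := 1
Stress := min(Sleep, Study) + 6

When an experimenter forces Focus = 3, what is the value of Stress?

4

Under do(Focus=3), the mechanism Focus := Sleep^2 + Study is discarded; Focus is fixed at 3.
Since Stress is not a descendant of the intervened variable, it is unaffected.
Sleep = -4 if Study >= 5 else -2  [with Study=1]  = -2
Stress = min(Sleep, Study) + 6  [with Sleep=-2, Study=1]  = 4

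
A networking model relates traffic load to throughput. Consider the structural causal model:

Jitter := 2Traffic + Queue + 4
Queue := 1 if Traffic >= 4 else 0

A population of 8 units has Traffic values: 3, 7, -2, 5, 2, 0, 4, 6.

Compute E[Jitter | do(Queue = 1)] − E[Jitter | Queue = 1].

-4.75

Every unit gets Queue=1 under the intervention. Jitter values become 11, 19, 1, 15, 9, 5, 13, 17; E[Jitter|do(Queue=1)] = 11.25.
E[Jitter|Queue=1] averages over only the 4 units with Queue=1 (Traffic = 7, 5, 4, 6): Jitter = 19, 15, 13, 17, mean 16.
Difference = 11.25 − 16 = -4.75.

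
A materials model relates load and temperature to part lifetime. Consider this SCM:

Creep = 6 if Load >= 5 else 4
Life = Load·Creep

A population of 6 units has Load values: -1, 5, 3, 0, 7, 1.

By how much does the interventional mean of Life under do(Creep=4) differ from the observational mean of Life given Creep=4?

Every unit gets Creep=4 under the intervention. Life values become -4, 20, 12, 0, 28, 4; E[Life|do(Creep=4)] = 10.
Conditioning on Creep=4 selects the 4 unit(s) with Load ∈ {-1, 3, 0, 1}. Their Life values: -4, 12, 0, 4. Mean = 3.
Difference = 10 − 3 = 7.

7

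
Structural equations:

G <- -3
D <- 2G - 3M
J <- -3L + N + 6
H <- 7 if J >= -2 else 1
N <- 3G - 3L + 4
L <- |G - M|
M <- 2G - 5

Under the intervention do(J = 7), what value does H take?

Intervening sets J = 7 and removes its equation (J <- -3L + N + 6).
H = 7 if J >= -2 else 1  [with J=7]  = 7

7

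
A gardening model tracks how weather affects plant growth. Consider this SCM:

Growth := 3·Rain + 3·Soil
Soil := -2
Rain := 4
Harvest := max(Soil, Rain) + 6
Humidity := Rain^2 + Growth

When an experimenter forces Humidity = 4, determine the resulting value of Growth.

Under do(Humidity=4), the mechanism Humidity := Rain^2 + Growth is discarded; Humidity is fixed at 4.
Since Growth is not a descendant of the intervened variable, it is unaffected.
Growth = 3·Rain + 3·Soil  [with Rain=4, Soil=-2]  = 6

6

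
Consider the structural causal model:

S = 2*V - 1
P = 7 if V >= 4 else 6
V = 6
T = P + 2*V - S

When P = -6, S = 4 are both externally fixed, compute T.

The joint intervention fixes P = -6, S = 4, removing each variable's own equation.
T = P + 2*V - S  [with P=-6, V=6, S=4]  = 2

2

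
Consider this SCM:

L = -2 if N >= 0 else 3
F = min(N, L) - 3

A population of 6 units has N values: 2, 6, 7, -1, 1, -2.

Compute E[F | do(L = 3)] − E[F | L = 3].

2.5

Under do(L=3), L's equation is replaced by L=3 for every unit. Per-unit F: -1, 0, 0, -4, -2, -5. Mean = -2.
E[F|L=3] averages over only the 2 units with L=3 (N = -1, -2): F = -4, -5, mean -4.5.
Difference = -2 − (-4.5) = 2.5.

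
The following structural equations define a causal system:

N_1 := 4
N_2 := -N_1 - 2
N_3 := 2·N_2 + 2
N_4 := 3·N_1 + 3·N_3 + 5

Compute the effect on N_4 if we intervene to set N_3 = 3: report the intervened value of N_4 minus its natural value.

39

The intervention breaks the incoming arrows to N_3: N_3 := 2·N_2 + 2 no longer applies, and N_3 = 3.
N_4 = 3·N_1 + 3·N_3 + 5  [with N_1=4, N_3=3]  = 26
Without intervention: N_2 = -N_1 - 2  [with N_1=4]  = -6; N_3 = 2·N_2 + 2  [with N_2=-6]  = -10; N_4 = 3·N_1 + 3·N_3 + 5  [with N_1=4, N_3=-10]  = -13.
Change = 26 − (-13) = 39.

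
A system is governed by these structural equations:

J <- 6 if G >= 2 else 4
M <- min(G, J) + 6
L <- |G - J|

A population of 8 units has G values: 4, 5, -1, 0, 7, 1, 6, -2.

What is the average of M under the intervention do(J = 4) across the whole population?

7.75

Under do(J=4), J's equation is replaced by J=4 for every unit. Per-unit M: 10, 10, 5, 6, 10, 7, 10, 4. Mean = 7.75.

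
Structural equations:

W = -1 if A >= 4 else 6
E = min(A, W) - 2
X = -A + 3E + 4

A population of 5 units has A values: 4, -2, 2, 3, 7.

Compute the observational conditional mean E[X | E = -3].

E[X|E=-3] averages over only the 2 units with E=-3 (A = 4, 7): X = -9, -12, mean -10.5.

-10.5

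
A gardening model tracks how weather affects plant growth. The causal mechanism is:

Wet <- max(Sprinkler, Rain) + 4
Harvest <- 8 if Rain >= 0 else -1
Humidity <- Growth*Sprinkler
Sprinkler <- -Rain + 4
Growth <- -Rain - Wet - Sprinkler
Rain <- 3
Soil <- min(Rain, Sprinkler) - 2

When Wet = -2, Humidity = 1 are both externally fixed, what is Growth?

-2

Setting Wet = -2, Humidity = 1 by intervention discards those variables' equations.
Sprinkler = -Rain + 4  [with Rain=3]  = 1
Growth = -Rain - Wet - Sprinkler  [with Rain=3, Wet=-2, Sprinkler=1]  = -2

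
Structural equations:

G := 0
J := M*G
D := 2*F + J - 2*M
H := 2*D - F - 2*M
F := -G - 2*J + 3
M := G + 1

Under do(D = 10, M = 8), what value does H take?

The joint intervention fixes D = 10, M = 8, removing each variable's own equation.
J = M*G  [with M=8, G=0]  = 0
F = -G - 2*J + 3  [with G=0, J=0]  = 3
H = 2*D - F - 2*M  [with D=10, F=3, M=8]  = 1

1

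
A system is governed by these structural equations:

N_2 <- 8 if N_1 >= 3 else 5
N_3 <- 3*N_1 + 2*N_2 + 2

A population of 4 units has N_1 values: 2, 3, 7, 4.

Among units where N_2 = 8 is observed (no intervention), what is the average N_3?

Observing N_2=8 restricts to units where N_2's equation naturally yields 8: N_1 ∈ {3, 7, 4}. In that subpopulation N_3 = 27, 39, 30, mean 32.

32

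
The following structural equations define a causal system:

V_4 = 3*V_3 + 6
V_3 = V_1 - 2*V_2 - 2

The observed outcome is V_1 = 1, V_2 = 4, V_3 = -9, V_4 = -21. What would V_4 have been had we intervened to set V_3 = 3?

15

The intervention breaks the incoming arrows to V_3: V_3 = V_1 - 2*V_2 - 2 no longer applies, and V_3 = 3.
V_4 = 3*V_3 + 6  [with V_3=3]  = 15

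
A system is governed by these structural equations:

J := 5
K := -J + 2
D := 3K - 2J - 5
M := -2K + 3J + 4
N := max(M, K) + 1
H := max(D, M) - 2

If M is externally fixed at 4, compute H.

Under do(M=4), the mechanism M := -2K + 3J + 4 is discarded; M is fixed at 4.
K = -J + 2  [with J=5]  = -3
D = 3K - 2J - 5  [with K=-3, J=5]  = -24
H = max(D, M) - 2  [with D=-24, M=4]  = 2

2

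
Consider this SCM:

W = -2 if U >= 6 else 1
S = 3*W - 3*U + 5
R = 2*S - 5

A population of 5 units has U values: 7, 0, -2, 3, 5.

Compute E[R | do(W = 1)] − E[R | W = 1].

do(W=1) breaks W's dependence on U. With W=1 fixed, R across the units is -31, 11, 23, -7, -19, mean -4.6.
Observing W=1 restricts to units where W's equation naturally yields 1: U ∈ {0, -2, 3, 5}. In that subpopulation R = 11, 23, -7, -19, mean 2.
Difference = -4.6 − 2 = -6.6.

-6.6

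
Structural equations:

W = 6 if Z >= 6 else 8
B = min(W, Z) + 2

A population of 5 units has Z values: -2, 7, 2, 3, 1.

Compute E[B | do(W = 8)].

Every unit gets W=8 under the intervention. B values become 0, 9, 4, 5, 3; E[B|do(W=8)] = 4.2.

4.2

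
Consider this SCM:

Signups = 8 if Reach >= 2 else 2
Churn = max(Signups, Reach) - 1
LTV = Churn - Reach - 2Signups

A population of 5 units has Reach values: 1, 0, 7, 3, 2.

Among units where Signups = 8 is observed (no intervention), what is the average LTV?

-13

E[LTV|Signups=8] averages over only the 3 units with Signups=8 (Reach = 7, 3, 2): LTV = -16, -12, -11, mean -13.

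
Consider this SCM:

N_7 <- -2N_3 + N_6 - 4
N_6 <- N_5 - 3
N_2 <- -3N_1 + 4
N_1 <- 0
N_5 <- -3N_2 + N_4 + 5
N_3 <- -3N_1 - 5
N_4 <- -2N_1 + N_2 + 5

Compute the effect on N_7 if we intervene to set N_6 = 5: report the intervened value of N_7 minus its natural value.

Intervening sets N_6 = 5 and removes its equation (N_6 <- N_5 - 3).
N_3 = -3N_1 - 5  [with N_1=0]  = -5
N_7 = -2N_3 + N_6 - 4  [with N_3=-5, N_6=5]  = 11
Without intervention: N_2 = -3N_1 + 4  [with N_1=0]  = 4; N_3 = -3N_1 - 5  [with N_1=0]  = -5; N_4 = -2N_1 + N_2 + 5  [with N_1=0, N_2=4]  = 9; N_5 = -3N_2 + N_4 + 5  [with N_2=4, N_4=9]  = 2; N_6 = N_5 - 3  [with N_5=2]  = -1; N_7 = -2N_3 + N_6 - 4  [with N_3=-5, N_6=-1]  = 5.
Change = 11 − 5 = 6.

6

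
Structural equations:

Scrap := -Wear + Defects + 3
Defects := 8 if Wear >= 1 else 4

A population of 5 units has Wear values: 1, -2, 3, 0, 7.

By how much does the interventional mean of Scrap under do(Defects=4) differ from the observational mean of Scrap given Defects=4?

Every unit gets Defects=4 under the intervention. Scrap values become 6, 9, 4, 7, 0; E[Scrap|do(Defects=4)] = 5.2.
E[Scrap|Defects=4] averages over only the 2 units with Defects=4 (Wear = -2, 0): Scrap = 9, 7, mean 8.
Difference = 5.2 − 8 = -2.8.

-2.8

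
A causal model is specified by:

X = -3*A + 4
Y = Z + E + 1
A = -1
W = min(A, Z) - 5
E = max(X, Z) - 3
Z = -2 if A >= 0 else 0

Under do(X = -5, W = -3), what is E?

The joint intervention fixes X = -5, W = -3, removing each variable's own equation.
Z = -2 if A >= 0 else 0  [with A=-1]  = 0
E = max(X, Z) - 3  [with X=-5, Z=0]  = -3

-3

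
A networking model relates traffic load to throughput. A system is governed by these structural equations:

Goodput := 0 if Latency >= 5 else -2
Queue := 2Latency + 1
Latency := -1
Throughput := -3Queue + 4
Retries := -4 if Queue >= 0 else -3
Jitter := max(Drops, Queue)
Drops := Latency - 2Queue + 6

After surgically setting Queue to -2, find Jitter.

9

do(Queue=-2) replaces the equation Queue := 2Latency + 1 with the constant Queue = -2.
Drops = Latency - 2Queue + 6  [with Latency=-1, Queue=-2]  = 9
Jitter = max(Drops, Queue)  [with Drops=9, Queue=-2]  = 9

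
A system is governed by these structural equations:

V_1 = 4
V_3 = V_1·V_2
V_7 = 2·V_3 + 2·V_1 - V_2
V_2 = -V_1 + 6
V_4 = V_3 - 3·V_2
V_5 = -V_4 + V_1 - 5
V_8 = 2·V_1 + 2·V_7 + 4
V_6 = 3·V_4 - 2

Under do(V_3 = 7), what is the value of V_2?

2

Under do(V_3=7), the mechanism V_3 = V_1·V_2 is discarded; V_3 is fixed at 7.
Since V_2 is not a descendant of the intervened variable, it is unaffected.
V_2 = -V_1 + 6  [with V_1=4]  = 2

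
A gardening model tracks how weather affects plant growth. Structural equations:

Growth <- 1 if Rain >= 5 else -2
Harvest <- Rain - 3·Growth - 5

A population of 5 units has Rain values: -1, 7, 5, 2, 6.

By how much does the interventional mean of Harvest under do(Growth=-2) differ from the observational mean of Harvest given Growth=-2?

3.3

The intervention sets Growth=-2 in all 5 units regardless of Rain. Recomputing Harvest per unit gives 0, 8, 6, 3, 7; average 4.8.
Conditioning on Growth=-2 selects the 2 unit(s) with Rain ∈ {-1, 2}. Their Harvest values: 0, 3. Mean = 1.5.
Difference = 4.8 − 1.5 = 3.3.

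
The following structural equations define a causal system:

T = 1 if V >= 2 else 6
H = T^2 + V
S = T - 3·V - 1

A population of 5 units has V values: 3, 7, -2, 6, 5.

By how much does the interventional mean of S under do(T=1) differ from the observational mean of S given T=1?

Every unit gets T=1 under the intervention. S values become -9, -21, 6, -18, -15; E[S|do(T=1)] = -11.4.
E[S|T=1] averages over only the 4 units with T=1 (V = 3, 7, 6, 5): S = -9, -21, -18, -15, mean -15.75.
Difference = -11.4 − (-15.75) = 4.35.

4.35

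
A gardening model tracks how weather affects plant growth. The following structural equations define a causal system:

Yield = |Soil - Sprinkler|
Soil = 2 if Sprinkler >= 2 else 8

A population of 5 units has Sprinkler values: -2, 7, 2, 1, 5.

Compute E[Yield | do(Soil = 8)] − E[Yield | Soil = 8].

Every unit gets Soil=8 under the intervention. Yield values become 10, 1, 6, 7, 3; E[Yield|do(Soil=8)] = 5.4.
E[Yield|Soil=8] averages over only the 2 units with Soil=8 (Sprinkler = -2, 1): Yield = 10, 7, mean 8.5.
Difference = 5.4 − 8.5 = -3.1.

-3.1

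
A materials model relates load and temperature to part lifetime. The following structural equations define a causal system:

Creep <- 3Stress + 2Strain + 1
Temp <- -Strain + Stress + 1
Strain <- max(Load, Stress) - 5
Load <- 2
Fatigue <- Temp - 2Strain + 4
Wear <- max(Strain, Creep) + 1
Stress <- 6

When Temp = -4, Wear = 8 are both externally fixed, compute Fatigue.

-2

Setting Temp = -4, Wear = 8 by intervention discards those variables' equations.
Strain = max(Load, Stress) - 5  [with Load=2, Stress=6]  = 1
Fatigue = Temp - 2Strain + 4  [with Temp=-4, Strain=1]  = -2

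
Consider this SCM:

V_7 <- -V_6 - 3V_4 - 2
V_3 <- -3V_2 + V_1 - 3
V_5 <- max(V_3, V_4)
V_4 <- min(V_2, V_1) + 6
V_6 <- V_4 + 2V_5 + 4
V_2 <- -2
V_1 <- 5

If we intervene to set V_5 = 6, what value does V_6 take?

20

The intervention breaks the incoming arrows to V_5: V_5 <- max(V_3, V_4) no longer applies, and V_5 = 6.
V_4 = min(V_2, V_1) + 6  [with V_2=-2, V_1=5]  = 4
V_6 = V_4 + 2V_5 + 4  [with V_4=4, V_5=6]  = 20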